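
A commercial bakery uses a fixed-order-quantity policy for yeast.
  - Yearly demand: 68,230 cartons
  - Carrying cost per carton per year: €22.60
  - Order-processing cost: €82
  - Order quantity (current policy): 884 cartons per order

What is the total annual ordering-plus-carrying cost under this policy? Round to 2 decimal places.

€16,318.23

Orders/yr = 68,230/884 = 77.183; ordering cost = 77.183 × €82 = €6,329.03
Average inventory = 884/2 = 442; holding cost = 442 × €22.6 = €9,989.20
Total = €6,329.03 + €9,989.20 = €16,318.23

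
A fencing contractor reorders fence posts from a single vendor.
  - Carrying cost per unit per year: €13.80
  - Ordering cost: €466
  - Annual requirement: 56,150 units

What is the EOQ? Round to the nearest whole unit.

Optimal lot size Q* = (2 × 56,150 × €466 / €13.8)^½ ≈ 1,947.35

1,947 units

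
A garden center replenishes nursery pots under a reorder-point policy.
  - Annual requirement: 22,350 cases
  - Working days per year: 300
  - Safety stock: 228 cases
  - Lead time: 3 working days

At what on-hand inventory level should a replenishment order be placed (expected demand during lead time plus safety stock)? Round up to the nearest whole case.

452 cases

Daily demand d = 22,350 / 300 = 74.500 cases/day
Demand during lead time = 74.500 × 3 = 223.50
Reorder point = 223.50 + 228 = 451.50 → round up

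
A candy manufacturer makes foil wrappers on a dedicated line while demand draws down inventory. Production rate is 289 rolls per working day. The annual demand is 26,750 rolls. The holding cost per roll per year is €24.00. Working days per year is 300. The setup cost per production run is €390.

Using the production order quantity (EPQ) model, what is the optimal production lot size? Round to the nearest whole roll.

1,121 rolls

d = 26,750/300 = 89.1667 rolls/day;  effective holding cost H(1 − d/p) = 24·(1 − 89.1667/289) = 16.59516
Q* = √(2DS / H_eff) = √(2·26,750·390 / 16.59516) ≈ 1,121.29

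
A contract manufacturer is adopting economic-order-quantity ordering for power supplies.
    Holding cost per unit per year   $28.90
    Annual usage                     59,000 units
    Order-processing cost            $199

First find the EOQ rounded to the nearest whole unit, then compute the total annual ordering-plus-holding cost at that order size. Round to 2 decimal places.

EOQ = √(2DS/H) = √(2 × 59,000 × 199 / 28.9)
    = √(812,525.95) ≈ 901.40 → Q = 901 units
Ordering: D/Q × S = 59,000/901 × $199 = $13,031.08
Holding:  Q/2 × H = 901/2 × $28.9 = $13,019.45
Total = $13,031.08 + $13,019.45 = $26,050.53

$26,050.53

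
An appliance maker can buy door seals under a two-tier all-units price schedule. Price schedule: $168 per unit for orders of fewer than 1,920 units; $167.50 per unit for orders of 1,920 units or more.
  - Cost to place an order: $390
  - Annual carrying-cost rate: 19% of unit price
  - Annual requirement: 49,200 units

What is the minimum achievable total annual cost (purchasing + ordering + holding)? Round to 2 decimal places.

H₁ = 19%×$168 = $31.9200;  H₂ = 19%×$167.50 = $31.8250
EOQ₁ = √(2×49,200×390/31.9200) = 1,096.47  (< 1,920, feasible at tier 1)
EOQ₂ = √(2×49,200×390/31.8250) = 1,098.11  (< 1,920 → use Q = 1,920 at tier-2 price)
TC(tier 1 (EOQ₁), Q≈1,096.5) = $8,300,599.46
TC(tier 2, Q≈1,920.0) = $8,281,545.75
Minimum at tier 2: $8,281,545.75

$8,281,545.75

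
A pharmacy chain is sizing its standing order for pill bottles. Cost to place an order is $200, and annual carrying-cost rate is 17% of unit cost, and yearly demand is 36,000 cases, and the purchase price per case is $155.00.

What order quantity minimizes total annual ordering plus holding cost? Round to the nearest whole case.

Holding cost per case per year: H = 17% × $155 = $26.3500
EOQ = √(2DS/H) = √(2 × 36,000 × 200 / 26.35)
    = √(546,489.56) ≈ 739.25

739 cases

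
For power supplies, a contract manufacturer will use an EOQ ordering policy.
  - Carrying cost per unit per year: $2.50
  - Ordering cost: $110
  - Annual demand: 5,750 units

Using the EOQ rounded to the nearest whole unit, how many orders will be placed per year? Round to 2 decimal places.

8.09 orders per year

Optimal lot size Q* = (2 × 5,750 × $110 / $2.5)^½ ≈ 711.34 → Q = 711
Orders per year = D/Q = 5,750 / 711 = 8.087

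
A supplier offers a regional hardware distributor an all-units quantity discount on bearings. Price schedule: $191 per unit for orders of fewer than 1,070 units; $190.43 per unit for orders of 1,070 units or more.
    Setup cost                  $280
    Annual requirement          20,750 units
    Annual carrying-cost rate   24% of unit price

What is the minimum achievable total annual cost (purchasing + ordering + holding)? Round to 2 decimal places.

H₁ = 24%×$191 = $45.8400;  H₂ = 24%×$190.43 = $45.7032
EOQ₁ = √(2×20,750×280/45.8400) = 503.48  (< 1,070, feasible at tier 1)
EOQ₂ = √(2×20,750×280/45.7032) = 504.23  (< 1,070 → use Q = 1,070 at tier-2 price)
TC(tier 1 (EOQ₁), Q≈503.5) = $3,986,329.45
TC(tier 2, Q≈1,070.0) = $3,981,303.62
Minimum at tier 2: $3,981,303.62

$3,981,303.62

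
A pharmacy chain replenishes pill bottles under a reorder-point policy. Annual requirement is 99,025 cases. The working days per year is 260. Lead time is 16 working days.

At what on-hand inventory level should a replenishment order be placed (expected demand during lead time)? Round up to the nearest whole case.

Daily demand d = 99,025 / 260 = 380.865 cases/day
Demand during lead time = 380.865 × 16 = 6,093.85
Reorder point = 6,093.85 → round up

6,094 cases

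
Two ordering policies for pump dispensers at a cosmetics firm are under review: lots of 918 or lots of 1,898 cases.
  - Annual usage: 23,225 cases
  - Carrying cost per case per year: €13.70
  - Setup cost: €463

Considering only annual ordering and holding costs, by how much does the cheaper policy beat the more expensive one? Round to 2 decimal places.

€664.83

TC(Q) = (D/Q)S + (Q/2)H
TC(918) = (23,225/918)×463 + (918/2)×13.7 = €18,002.00
TC(1,898) = (23,225/1,898)×463 + (1,898/2)×13.7 = €18,666.83
Lots of 918 are cheaper by €664.83.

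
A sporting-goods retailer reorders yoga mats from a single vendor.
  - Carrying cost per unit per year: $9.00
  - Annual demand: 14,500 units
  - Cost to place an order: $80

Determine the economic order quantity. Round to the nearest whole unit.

508 units

Q* = √(2·D·S / H) = √(2·14,500·80 / 9) = √257,777.8 ≈ 507.72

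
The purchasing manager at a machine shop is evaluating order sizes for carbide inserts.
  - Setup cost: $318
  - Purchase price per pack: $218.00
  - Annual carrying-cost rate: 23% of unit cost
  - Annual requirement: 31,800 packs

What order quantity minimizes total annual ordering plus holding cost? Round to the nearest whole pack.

H = i·C = 0.23 × $218 = $50.1400 per pack-year
Optimal lot size Q* = (2 × 31,800 × $318 / $50.14)^½ ≈ 635.11

635 packs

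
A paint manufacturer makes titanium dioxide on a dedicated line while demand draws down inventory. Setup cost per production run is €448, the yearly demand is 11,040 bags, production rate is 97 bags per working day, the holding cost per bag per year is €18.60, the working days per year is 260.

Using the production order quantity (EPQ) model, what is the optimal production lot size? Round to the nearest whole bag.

973 bags

Daily demand d = 11,040/260 = 42.462; p = 97; 1 − d/p = 0.56225
EPQ = √(2DS / (H(1 − d/p)))
    = √(2 × 11,040 × 448 / (18.6 × 0.56225)) ≈ 972.56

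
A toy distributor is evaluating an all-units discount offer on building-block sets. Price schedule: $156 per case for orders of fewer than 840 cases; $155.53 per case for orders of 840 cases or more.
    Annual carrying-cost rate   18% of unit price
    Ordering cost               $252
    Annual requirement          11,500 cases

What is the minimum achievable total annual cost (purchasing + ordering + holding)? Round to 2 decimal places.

$1,803,803.07

H₁ = 18%×$156 = $28.0800;  H₂ = 18%×$155.53 = $27.9954
EOQ₁ = √(2×11,500×252/28.0800) = 454.32  (< 840, feasible at tier 1)
EOQ₂ = √(2×11,500×252/27.9954) = 455.01  (< 840 → use Q = 840 at tier-2 price)
TC(tier 1 (EOQ₁), Q≈454.3) = $1,806,757.42
TC(tier 2, Q≈840.0) = $1,803,803.07
Minimum at tier 2: $1,803,803.07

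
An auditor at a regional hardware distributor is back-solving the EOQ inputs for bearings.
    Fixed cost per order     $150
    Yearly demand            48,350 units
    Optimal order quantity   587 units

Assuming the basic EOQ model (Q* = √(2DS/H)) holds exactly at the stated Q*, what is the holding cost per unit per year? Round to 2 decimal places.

EOQ relation: Q² = 2DS/H, so rearrange for the unknown.
H = 2DS / Q² = 2 × 48,350 × 150 / 587² = 42.0961

$42.10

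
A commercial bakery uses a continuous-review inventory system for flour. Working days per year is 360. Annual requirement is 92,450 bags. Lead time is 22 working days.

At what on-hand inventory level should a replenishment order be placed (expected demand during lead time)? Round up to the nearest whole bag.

Daily demand d = 92,450 / 360 = 256.806 bags/day
Demand during lead time = 256.806 × 22 = 5,649.72
Reorder point = 5,649.72 → round up

5,650 bags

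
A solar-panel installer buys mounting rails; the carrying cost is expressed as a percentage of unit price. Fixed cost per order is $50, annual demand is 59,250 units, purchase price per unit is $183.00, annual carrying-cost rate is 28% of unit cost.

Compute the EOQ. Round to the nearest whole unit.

340 units

H = i·C = 0.28 × $183 = $51.2400 per unit-year
2DS/H = 2·59,250·50/51.24 = 115,632.32
EOQ = √115,632.32 ≈ 340.05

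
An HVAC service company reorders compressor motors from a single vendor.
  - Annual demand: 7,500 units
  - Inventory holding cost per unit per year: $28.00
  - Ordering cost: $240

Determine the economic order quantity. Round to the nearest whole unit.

359 units

Optimal lot size Q* = (2 × 7,500 × $240 / $28)^½ ≈ 358.57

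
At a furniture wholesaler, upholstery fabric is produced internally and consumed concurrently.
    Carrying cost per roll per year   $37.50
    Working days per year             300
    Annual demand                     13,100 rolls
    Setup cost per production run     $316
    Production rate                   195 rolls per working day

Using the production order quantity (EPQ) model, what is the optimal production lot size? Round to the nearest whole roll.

Daily demand d = 13,100/300 = 43.667; p = 195; 1 − d/p = 0.77607
EPQ = √(2DS / (H(1 − d/p)))
    = √(2 × 13,100 × 316 / (37.5 × 0.77607)) ≈ 533.37

533 rolls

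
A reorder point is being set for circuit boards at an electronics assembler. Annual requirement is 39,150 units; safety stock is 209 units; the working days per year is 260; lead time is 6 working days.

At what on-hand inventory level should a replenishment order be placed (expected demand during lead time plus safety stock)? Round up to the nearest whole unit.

1,113 units

Daily demand d = 39,150 / 260 = 150.577 units/day
Demand during lead time = 150.577 × 6 = 903.46
Reorder point = 903.46 + 209 = 1,112.46 → round up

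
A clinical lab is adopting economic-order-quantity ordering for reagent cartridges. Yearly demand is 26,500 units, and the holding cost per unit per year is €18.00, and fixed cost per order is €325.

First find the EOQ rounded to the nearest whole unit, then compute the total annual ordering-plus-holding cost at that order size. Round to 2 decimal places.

€17,608.24

EOQ = √(2DS/H) = √(2 × 26,500 × 325 / 18)
    = √(956,944.44) ≈ 978.24 → Q = 978 units
Ordering: D/Q × S = 26,500/978 × €325 = €8,806.24
Holding:  Q/2 × H = 978/2 × €18 = €8,802.00
Total = €8,806.24 + €8,802.00 = €17,608.24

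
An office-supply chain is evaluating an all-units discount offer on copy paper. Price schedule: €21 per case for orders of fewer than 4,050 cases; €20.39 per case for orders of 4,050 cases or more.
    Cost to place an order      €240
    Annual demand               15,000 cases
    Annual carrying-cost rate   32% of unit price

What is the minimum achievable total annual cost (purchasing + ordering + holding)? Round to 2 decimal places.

H₁ = 32%×€21 = €6.7200;  H₂ = 32%×€20.39 = €6.5248
EOQ₁ = √(2×15,000×240/6.7200) = 1,035.10  (< 4,050, feasible at tier 1)
EOQ₂ = √(2×15,000×240/6.5248) = 1,050.47  (< 4,050 → use Q = 4,050 at tier-2 price)
TC(tier 1 (EOQ₁), Q≈1,035.1) = €321,955.86
TC(tier 2, Q≈4,050.0) = €319,951.61
Minimum at tier 2: €319,951.61

€319,951.61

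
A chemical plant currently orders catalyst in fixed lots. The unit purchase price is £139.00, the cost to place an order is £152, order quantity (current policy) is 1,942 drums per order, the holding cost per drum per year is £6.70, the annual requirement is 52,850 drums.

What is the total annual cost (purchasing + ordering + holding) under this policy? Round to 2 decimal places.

Ordering: D/Q × S = 52,850/1,942 × £152 = £4,136.56
Holding:  Q/2 × H = 1,942/2 × £6.7 = £6,505.70
Purchase cost = D·C = 52,850 × 139 = £7,346,150.00
Total = £4,136.56 + £6,505.70 + £7,346,150.00 = £7,356,792.26

£7,356,792.26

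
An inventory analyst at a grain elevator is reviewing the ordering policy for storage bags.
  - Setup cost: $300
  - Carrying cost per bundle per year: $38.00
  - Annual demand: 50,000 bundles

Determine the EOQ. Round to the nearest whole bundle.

889 bundles

2DS/H = 2·50,000·300/38 = 789,473.68
EOQ = √789,473.68 ≈ 888.52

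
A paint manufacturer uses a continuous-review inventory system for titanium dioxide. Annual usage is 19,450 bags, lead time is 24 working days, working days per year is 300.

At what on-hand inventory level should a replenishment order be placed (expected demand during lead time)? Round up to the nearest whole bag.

1,556 bags

Daily demand d = 19,450 / 300 = 64.833 bags/day
Demand during lead time = 64.833 × 24 = 1,556.00
Reorder point = 1,556.00 → round up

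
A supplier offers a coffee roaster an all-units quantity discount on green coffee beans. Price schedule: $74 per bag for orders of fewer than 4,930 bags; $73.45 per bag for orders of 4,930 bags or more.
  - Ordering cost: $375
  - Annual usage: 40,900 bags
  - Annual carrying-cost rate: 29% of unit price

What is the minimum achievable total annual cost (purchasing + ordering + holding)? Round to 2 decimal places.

$3,052,257.08

H₁ = 29%×$74 = $21.4600;  H₂ = 29%×$73.45 = $21.3005
EOQ₁ = √(2×40,900×375/21.4600) = 1,195.58  (< 4,930, feasible at tier 1)
EOQ₂ = √(2×40,900×375/21.3005) = 1,200.04  (< 4,930 → use Q = 4,930 at tier-2 price)
TC(tier 1 (EOQ₁), Q≈1,195.6) = $3,052,257.08
TC(tier 2, Q≈4,930.0) = $3,059,721.79
Minimum at tier 1 (EOQ₁): $3,052,257.08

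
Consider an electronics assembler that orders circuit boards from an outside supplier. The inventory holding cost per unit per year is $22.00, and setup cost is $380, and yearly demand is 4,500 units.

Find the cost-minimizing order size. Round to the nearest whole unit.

394 units

EOQ = √(2DS/H) = √(2 × 4,500 × 380 / 22)
    = √(155,454.55) ≈ 394.28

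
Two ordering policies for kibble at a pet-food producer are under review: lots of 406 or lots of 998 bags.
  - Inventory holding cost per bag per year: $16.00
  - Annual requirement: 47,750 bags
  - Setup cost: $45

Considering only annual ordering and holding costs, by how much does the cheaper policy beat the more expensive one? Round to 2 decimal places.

$1,596.57

For each Q, cost = (D/Q)·S + (Q/2)·H.
TC(406) = (47,750/406)×45 + (406/2)×16 = $8,540.49
TC(998) = (47,750/998)×45 + (998/2)×16 = $10,137.06
Lots of 406 are cheaper by $1,596.57.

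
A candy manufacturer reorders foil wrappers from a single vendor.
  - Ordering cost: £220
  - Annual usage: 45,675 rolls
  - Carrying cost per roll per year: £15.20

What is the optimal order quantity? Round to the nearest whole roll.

1,150 rolls

Optimal lot size Q* = (2 × 45,675 × £220 / £15.2)^½ ≈ 1,149.86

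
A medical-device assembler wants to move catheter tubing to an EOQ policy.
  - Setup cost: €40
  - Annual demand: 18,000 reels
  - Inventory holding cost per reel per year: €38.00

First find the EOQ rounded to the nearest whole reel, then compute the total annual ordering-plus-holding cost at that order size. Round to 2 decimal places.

Q* = √(2·D·S / H) = √(2·18,000·40 / 38) = √37,894.7 ≈ 194.67 → Q = 195 reels
Annual ordering cost = (D/Q)·S = (18,000/195) × 40 = €3,692.31
Annual holding cost  = (Q/2)·H = (195/2) × 38 = €3,705.00
Total = €3,692.31 + €3,705.00 = €7,397.31

€7,397.31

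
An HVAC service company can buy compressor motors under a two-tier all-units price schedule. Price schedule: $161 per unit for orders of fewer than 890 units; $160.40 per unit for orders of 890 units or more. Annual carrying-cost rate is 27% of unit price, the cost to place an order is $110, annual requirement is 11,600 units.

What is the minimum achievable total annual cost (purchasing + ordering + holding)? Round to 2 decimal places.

H₁ = 27%×$161 = $43.4700;  H₂ = 27%×$160.40 = $43.3080
EOQ₁ = √(2×11,600×110/43.4700) = 242.30  (< 890, feasible at tier 1)
EOQ₂ = √(2×11,600×110/43.3080) = 242.75  (< 890 → use Q = 890 at tier-2 price)
TC(tier 1 (EOQ₁), Q≈242.3) = $1,878,132.59
TC(tier 2, Q≈890.0) = $1,881,345.77
Minimum at tier 1 (EOQ₁): $1,878,132.59

$1,878,132.59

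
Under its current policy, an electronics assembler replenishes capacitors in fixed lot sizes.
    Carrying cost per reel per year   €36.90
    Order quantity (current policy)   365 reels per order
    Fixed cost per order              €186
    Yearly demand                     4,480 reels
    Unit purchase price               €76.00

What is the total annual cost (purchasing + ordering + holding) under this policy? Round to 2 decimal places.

€349,497.21

Annual ordering cost = (D/Q)·S = (4,480/365) × 186 = €2,282.96
Annual holding cost  = (Q/2)·H = (365/2) × 36.9 = €6,734.25
Purchase cost = D·C = 4,480 × 76 = €340,480.00
Total = €2,282.96 + €6,734.25 + €340,480.00 = €349,497.21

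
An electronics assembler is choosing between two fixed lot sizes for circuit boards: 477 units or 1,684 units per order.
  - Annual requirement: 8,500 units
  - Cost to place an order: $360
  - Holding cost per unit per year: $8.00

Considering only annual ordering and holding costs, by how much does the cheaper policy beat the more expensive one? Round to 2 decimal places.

$230.01

TC(Q) = (D/Q)S + (Q/2)H
TC(477) = (8,500/477)×360 + (477/2)×8 = $8,323.09
TC(1,684) = (8,500/1,684)×360 + (1,684/2)×8 = $8,553.10
Lots of 477 are cheaper by $230.01.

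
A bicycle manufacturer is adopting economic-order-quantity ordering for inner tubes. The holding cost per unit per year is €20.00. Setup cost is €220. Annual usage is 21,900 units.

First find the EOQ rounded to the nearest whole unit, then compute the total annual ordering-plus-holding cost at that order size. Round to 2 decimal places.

€13,882.36

Optimal lot size Q* = (2 × 21,900 × €220 / €20)^½ ≈ 694.12 → Q = 694 units
Ordering: D/Q × S = 21,900/694 × €220 = €6,942.36
Holding:  Q/2 × H = 694/2 × €20 = €6,940.00
Total = €6,942.36 + €6,940.00 = €13,882.36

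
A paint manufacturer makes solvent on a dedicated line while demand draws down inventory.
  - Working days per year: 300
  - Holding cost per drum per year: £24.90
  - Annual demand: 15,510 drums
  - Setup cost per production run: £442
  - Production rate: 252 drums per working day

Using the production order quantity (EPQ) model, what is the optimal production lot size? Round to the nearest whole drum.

d = 15,510/300 = 51.7000 drums/day;  effective holding cost H(1 − d/p) = 24.9·(1 − 51.7000/252) = 19.79155
Q* = √(2DS / H_eff) = √(2·15,510·442 / 19.79155) ≈ 832.32

832 drums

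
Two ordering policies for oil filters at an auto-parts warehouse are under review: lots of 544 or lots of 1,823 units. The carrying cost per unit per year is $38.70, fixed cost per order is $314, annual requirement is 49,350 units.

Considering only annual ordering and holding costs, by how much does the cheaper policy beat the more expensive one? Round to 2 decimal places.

TC(Q) = (D/Q)S + (Q/2)H
TC(544) = (49,350/544)×314 + (544/2)×38.7 = $39,011.51
TC(1,823) = (49,350/1,823)×314 + (1,823/2)×38.7 = $43,775.27
|ΔTC| = |$39,011.51 − $43,775.27| = $4,763.76

$4,763.76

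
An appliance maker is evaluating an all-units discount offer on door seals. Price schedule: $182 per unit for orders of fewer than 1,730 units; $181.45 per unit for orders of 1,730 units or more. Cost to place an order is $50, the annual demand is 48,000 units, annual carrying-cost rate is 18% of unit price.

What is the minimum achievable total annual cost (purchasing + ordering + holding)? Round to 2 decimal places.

H₁ = 18%×$182 = $32.7600;  H₂ = 18%×$181.45 = $32.6610
EOQ₁ = √(2×48,000×50/32.7600) = 382.78  (< 1,730, feasible at tier 1)
EOQ₂ = √(2×48,000×50/32.6610) = 383.36  (< 1,730 → use Q = 1,730 at tier-2 price)
TC(tier 1 (EOQ₁), Q≈382.8) = $8,748,539.86
TC(tier 2, Q≈1,730.0) = $8,739,239.05
Minimum at tier 2: $8,739,239.05

$8,739,239.05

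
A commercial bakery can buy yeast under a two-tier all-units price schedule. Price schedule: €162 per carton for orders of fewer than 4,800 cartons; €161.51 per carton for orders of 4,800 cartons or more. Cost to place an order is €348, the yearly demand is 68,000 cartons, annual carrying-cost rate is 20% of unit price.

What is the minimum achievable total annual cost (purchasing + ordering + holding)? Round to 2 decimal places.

€11,055,159.00

H₁ = 20%×€162 = €32.4000;  H₂ = 20%×€161.51 = €32.3020
EOQ₁ = √(2×68,000×348/32.4000) = 1,208.61  (< 4,800, feasible at tier 1)
EOQ₂ = √(2×68,000×348/32.3020) = 1,210.44  (< 4,800 → use Q = 4,800 at tier-2 price)
TC(tier 1 (EOQ₁), Q≈1,208.6) = €11,055,159.00
TC(tier 2, Q≈4,800.0) = €11,065,134.80
Minimum at tier 1 (EOQ₁): €11,055,159.00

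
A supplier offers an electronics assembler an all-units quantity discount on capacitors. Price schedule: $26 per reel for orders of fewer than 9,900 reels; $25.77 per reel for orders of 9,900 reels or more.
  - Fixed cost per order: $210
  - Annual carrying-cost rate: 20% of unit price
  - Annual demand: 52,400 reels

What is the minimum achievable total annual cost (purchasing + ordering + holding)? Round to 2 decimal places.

$1,373,097.74

H₁ = 20%×$26 = $5.2000;  H₂ = 20%×$25.77 = $5.1540
EOQ₁ = √(2×52,400×210/5.2000) = 2,057.26  (< 9,900, feasible at tier 1)
EOQ₂ = √(2×52,400×210/5.1540) = 2,066.42  (< 9,900 → use Q = 9,900 at tier-2 price)
TC(tier 1 (EOQ₁), Q≈2,057.3) = $1,373,097.74
TC(tier 2, Q≈9,900.0) = $1,376,971.82
Minimum at tier 1 (EOQ₁): $1,373,097.74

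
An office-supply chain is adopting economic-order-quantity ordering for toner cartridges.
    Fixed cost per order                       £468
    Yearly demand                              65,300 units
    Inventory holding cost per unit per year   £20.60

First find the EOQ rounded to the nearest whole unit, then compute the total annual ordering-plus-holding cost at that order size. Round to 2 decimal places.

£35,483.64

2DS/H = 2·65,300·468/20.6 = 2,967,029.13
EOQ = √2,967,029.13 ≈ 1,722.51 → Q = 1,723 units
Orders/yr = 65,300/1,723 = 37.899; ordering cost = 37.899 × £468 = £17,736.74
Average inventory = 1,723/2 = 861.5; holding cost = 861.5 × £20.6 = £17,746.90
Total = £17,736.74 + £17,746.90 = £35,483.64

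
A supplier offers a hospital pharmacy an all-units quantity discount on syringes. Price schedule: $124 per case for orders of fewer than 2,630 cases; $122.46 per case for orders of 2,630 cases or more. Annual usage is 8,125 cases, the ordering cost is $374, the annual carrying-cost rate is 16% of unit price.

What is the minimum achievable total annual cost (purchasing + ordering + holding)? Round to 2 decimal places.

H₁ = 16%×$124 = $19.8400;  H₂ = 16%×$122.46 = $19.5936
EOQ₁ = √(2×8,125×374/19.8400) = 553.47  (< 2,630, feasible at tier 1)
EOQ₂ = √(2×8,125×374/19.5936) = 556.94  (< 2,630 → use Q = 2,630 at tier-2 price)
TC(tier 1 (EOQ₁), Q≈553.5) = $1,018,480.78
TC(tier 2, Q≈2,630.0) = $1,021,908.50
Minimum at tier 1 (EOQ₁): $1,018,480.78

$1,018,480.78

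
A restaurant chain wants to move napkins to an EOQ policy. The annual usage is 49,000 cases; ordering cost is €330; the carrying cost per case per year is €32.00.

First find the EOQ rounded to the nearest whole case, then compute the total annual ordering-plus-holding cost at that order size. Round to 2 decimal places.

€32,169.55

Q* = √(2·D·S / H) = √(2·49,000·330 / 32) = √1,010,625.0 ≈ 1,005.30 → Q = 1,005 cases
Annual ordering cost = (D/Q)·S = (49,000/1,005) × 330 = €16,089.55
Annual holding cost  = (Q/2)·H = (1,005/2) × 32 = €16,080.00
Total = €16,089.55 + €16,080.00 = €32,169.55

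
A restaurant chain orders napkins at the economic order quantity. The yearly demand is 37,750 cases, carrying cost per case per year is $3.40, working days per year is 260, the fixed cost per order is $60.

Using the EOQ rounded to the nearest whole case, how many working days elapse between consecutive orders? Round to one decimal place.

7.9 days

Optimal lot size Q* = (2 × 37,750 × $60 / $3.4)^½ ≈ 1,154.28 → Q = 1,154 cases
Days between orders = 260 / (D/Q) = 260 / 32.712 ≈ 7.948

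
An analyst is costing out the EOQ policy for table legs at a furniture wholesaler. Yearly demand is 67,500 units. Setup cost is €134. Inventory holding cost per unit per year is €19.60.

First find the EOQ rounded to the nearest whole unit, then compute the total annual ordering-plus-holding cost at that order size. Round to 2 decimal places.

Q* = √(2·D·S / H) = √(2·67,500·134 / 19.6) = √922,959.2 ≈ 960.71 → Q = 961 units
Orders/yr = 67,500/961 = 70.239; ordering cost = 70.239 × €134 = €9,412.07
Average inventory = 961/2 = 480.5; holding cost = 480.5 × €19.6 = €9,417.80
Total = €9,412.07 + €9,417.80 = €18,829.87

€18,829.87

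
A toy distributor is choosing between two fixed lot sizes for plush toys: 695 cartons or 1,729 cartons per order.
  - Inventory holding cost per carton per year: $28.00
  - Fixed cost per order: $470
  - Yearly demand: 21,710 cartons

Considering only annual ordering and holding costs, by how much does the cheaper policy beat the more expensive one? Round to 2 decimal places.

TC(Q) = (D/Q)S + (Q/2)H
TC(695) = (21,710/695)×470 + (695/2)×28 = $24,411.58
TC(1,729) = (21,710/1,729)×470 + (1,729/2)×28 = $30,107.50
Cheaper: Q = 695.  Difference = $5,695.92

$5,695.92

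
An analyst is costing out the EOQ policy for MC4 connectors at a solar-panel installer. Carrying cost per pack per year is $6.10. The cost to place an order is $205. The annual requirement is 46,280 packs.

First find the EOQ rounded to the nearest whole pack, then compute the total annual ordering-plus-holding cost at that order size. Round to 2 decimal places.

$10,758.54

Q* = √(2·D·S / H) = √(2·46,280·205 / 6.1) = √3,110,623.0 ≈ 1,763.70 → Q = 1,764 packs
Orders/yr = 46,280/1,764 = 26.236; ordering cost = 26.236 × $205 = $5,378.34
Average inventory = 1,764/2 = 882; holding cost = 882 × $6.1 = $5,380.20
Total = $5,378.34 + $5,380.20 = $10,758.54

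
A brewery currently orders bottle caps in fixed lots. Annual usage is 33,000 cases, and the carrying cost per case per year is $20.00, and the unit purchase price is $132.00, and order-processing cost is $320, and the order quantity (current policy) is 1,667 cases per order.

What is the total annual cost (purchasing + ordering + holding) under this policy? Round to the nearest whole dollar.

$4,379,005

Ordering: D/Q × S = 33,000/1,667 × $320 = $6,334.73
Holding:  Q/2 × H = 1,667/2 × $20 = $16,670.00
Purchase cost = D·C = 33,000 × 132 = $4,356,000.00
Total = $6,334.73 + $16,670.00 + $4,356,000.00 = $4,379,004.73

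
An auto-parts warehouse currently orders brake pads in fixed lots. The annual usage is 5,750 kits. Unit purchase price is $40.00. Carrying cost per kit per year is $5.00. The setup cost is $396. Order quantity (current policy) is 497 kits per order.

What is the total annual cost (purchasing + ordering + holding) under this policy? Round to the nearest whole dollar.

Orders/yr = 5,750/497 = 11.569; ordering cost = 11.569 × $396 = $4,581.49
Average inventory = 497/2 = 248.5; holding cost = 248.5 × $5 = $1,242.50
Purchase cost = D·C = 5,750 × 40 = $230,000.00
Total = $4,581.49 + $1,242.50 + $230,000.00 = $235,823.99

$235,824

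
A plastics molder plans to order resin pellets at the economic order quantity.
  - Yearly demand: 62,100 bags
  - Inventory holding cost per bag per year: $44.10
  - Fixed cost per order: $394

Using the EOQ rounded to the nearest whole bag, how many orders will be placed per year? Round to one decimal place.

EOQ = √(2DS/H) = √(2 × 62,100 × 394 / 44.1)
    = √(1,109,632.65) ≈ 1,053.39 → Q = 1,053
Orders per year = D/Q = 62,100 / 1,053 = 58.974

59.0 orders per year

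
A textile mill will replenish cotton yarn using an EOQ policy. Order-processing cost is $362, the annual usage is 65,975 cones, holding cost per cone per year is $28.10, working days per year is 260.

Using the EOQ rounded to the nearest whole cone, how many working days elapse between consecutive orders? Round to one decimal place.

5.1 days

2DS/H = 2·65,975·362/28.1 = 1,699,854.09
EOQ = √1,699,854.09 ≈ 1,303.78 → Q = 1,304 cones
T = Q/D × 260 days = 1,304/65,975 × 260 = 5.139 days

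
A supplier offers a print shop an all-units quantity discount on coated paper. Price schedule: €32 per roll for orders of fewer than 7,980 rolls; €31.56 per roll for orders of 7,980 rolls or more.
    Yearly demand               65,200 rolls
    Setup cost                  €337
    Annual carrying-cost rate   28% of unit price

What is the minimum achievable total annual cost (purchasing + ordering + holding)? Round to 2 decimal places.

€2,095,724.27

H₁ = 28%×€32 = €8.9600;  H₂ = 28%×€31.56 = €8.8368
EOQ₁ = √(2×65,200×337/8.9600) = 2,214.62  (< 7,980, feasible at tier 1)
EOQ₂ = √(2×65,200×337/8.8368) = 2,230.01  (< 7,980 → use Q = 7,980 at tier-2 price)
TC(tier 1 (EOQ₁), Q≈2,214.6) = €2,106,243.02
TC(tier 2, Q≈7,980.0) = €2,095,724.27
Minimum at tier 2: €2,095,724.27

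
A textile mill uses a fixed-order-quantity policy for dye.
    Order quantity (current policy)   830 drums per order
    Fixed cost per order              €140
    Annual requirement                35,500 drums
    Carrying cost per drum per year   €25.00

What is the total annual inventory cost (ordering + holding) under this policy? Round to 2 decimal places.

€16,362.95

Orders/yr = 35,500/830 = 42.771; ordering cost = 42.771 × €140 = €5,987.95
Average inventory = 830/2 = 415; holding cost = 415 × €25 = €10,375.00
Total = €5,987.95 + €10,375.00 = €16,362.95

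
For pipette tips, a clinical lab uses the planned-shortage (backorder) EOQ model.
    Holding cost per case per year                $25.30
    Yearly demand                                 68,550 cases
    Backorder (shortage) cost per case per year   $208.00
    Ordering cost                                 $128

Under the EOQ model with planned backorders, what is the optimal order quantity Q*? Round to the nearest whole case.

882 cases

Q* = √(2DS/H) · √((H + b)/b)
   = √(2 × 68,550 × 128 / 25.3) · √((25.3 + 208) / 208)
   = 832.844 × 1.0591 ≈ 882.04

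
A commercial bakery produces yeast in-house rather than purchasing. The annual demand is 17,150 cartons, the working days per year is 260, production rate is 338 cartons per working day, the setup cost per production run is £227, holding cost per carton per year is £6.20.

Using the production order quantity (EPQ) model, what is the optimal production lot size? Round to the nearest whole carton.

1,249 cartons

Daily demand d = 17,150/260 = 65.962; p = 338; 1 − d/p = 0.80485
EPQ = √(2DS / (H(1 − d/p)))
    = √(2 × 17,150 × 227 / (6.2 × 0.80485)) ≈ 1,249.13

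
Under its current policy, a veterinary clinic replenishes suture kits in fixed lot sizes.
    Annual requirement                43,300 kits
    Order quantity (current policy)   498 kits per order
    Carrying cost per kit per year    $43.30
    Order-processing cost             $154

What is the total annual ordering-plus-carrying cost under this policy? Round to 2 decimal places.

$24,171.66

Orders/yr = 43,300/498 = 86.948; ordering cost = 86.948 × $154 = $13,389.96
Average inventory = 498/2 = 249; holding cost = 249 × $43.3 = $10,781.70
Total = $13,389.96 + $10,781.70 = $24,171.66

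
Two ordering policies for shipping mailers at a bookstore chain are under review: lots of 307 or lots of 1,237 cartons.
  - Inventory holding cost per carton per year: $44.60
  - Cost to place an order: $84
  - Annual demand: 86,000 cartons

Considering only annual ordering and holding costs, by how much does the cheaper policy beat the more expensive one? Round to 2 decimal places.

$3,047.99

Annual cost at Q: ordering D·S/Q plus holding Q·H/2.
TC(307) = (86,000/307)×84 + (307/2)×44.6 = $30,377.04
TC(1,237) = (86,000/1,237)×84 + (1,237/2)×44.6 = $33,425.04
|ΔTC| = |$30,377.04 − $33,425.04| = $3,047.99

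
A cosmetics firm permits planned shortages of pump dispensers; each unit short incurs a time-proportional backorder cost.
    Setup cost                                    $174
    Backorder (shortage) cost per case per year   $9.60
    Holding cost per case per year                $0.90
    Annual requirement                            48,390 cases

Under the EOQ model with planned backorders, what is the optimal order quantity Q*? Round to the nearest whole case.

Basic EOQ = √(2·48,390·174/0.9) = 4,325.598
Backorder adjustment √((H+b)/b) = √((0.9+9.6)/9.6) = 1.0458
Q* = 4,325.598 × 1.0458 ≈ 4,523.82

4,524 cases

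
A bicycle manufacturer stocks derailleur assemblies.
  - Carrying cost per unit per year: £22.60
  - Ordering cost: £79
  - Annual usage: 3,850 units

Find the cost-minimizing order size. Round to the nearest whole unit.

EOQ = √(2DS/H) = √(2 × 3,850 × 79 / 22.6)
    = √(26,915.93) ≈ 164.06

164 units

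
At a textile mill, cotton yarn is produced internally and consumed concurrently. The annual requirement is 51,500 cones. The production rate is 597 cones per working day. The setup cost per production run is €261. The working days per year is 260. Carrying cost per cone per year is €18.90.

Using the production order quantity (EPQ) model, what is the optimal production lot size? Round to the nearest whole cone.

1,459 cones

Daily demand d = 51,500/260 = 198.077; p = 597; 1 − d/p = 0.66821
EPQ = √(2DS / (H(1 − d/p)))
    = √(2 × 51,500 × 261 / (18.9 × 0.66821)) ≈ 1,458.98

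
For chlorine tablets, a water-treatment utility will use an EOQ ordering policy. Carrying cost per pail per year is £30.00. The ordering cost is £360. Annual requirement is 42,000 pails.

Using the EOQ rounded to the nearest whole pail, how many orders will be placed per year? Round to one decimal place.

41.8 orders per year

EOQ = √(2DS/H) = √(2 × 42,000 × 360 / 30)
    = √(1,008,000.00) ≈ 1,003.99 → Q = 1,004
N = D/Q = 42,000/1,004 ≈ 41.833 orders/yr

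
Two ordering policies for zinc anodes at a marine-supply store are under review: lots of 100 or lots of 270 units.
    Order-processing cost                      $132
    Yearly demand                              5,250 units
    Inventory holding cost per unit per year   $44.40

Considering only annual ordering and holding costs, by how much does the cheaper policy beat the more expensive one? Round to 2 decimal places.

$589.33

TC(Q) = (D/Q)S + (Q/2)H
TC(100) = (5,250/100)×132 + (100/2)×44.4 = $9,150.00
TC(270) = (5,250/270)×132 + (270/2)×44.4 = $8,560.67
Cheaper: Q = 270.  Difference = $589.33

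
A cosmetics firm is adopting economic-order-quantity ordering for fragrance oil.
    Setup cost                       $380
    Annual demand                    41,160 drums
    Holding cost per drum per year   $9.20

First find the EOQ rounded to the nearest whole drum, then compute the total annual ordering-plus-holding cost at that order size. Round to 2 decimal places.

Q* = √(2·D·S / H) = √(2·41,160·380 / 9.2) = √3,400,173.9 ≈ 1,843.96 → Q = 1,844 drums
Orders/yr = 41,160/1,844 = 22.321; ordering cost = 22.321 × $380 = $8,482.00
Average inventory = 1,844/2 = 922; holding cost = 922 × $9.2 = $8,482.40
Total = $8,482.00 + $8,482.40 = $16,964.40

$16,964.40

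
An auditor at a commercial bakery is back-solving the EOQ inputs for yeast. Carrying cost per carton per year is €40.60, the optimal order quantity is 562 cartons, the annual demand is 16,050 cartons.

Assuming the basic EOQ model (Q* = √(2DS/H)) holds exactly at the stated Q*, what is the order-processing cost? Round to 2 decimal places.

EOQ relation: Q² = 2DS/H, so rearrange for the unknown.
S = Q²H / (2D) = 562² × 40.6 / (2 × 16,050) = 399.4787

€399.48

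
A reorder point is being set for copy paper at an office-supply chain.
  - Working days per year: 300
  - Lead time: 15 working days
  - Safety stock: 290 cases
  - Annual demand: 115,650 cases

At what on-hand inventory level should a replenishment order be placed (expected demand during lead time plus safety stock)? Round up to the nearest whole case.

6,073 cases

Daily demand d = 115,650 / 300 = 385.500 cases/day
Demand during lead time = 385.500 × 15 = 5,782.50
Reorder point = 5,782.50 + 290 = 6,072.50 → round up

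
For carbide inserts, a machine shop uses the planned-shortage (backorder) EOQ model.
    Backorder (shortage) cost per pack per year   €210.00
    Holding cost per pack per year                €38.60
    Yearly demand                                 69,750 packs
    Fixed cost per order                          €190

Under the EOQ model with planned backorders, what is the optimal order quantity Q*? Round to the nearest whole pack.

Basic EOQ = √(2·69,750·190/38.6) = 828.648
Backorder adjustment √((H+b)/b) = √((38.6+210)/210) = 1.0880
Q* = 828.648 × 1.0880 ≈ 901.59

902 packs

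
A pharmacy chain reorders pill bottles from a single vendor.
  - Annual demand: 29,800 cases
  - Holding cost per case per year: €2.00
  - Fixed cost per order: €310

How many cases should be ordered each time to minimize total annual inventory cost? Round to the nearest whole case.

3,039 cases

2DS/H = 2·29,800·310/2 = 9,238,000.00
EOQ = √9,238,000.00 ≈ 3,039.41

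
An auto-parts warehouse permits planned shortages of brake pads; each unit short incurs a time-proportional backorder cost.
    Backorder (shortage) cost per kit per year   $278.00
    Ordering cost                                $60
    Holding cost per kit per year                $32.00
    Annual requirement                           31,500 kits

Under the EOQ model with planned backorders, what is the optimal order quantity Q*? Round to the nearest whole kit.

Q* = √(2DS/H) · √((H + b)/b)
   = √(2 × 31,500 × 60 / 32) · √((32 + 278) / 278)
   = 343.693 × 1.0560 ≈ 362.94

363 kits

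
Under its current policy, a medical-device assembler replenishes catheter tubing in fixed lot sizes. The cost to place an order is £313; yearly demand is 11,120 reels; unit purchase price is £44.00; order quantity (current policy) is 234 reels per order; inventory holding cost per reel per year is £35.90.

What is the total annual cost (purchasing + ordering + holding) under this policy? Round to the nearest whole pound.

£508,354

Ordering: D/Q × S = 11,120/234 × £313 = £14,874.19
Holding:  Q/2 × H = 234/2 × £35.9 = £4,200.30
Purchase cost = D·C = 11,120 × 44 = £489,280.00
Total = £14,874.19 + £4,200.30 + £489,280.00 = £508,354.49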